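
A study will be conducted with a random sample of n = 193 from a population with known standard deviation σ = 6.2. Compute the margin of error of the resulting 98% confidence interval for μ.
Margin of error = 1.04

Margin of error = z* · σ/√n
= 2.326 · 6.2/√193
= 2.326 · 6.2/13.8924
= 1.04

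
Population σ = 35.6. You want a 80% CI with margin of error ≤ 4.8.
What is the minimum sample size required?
n ≥ 91

For margin E ≤ 4.8:
n ≥ (z* · σ / E)²
n ≥ (1.282 · 35.6 / 4.8)²
n ≥ 90.41

Minimum n = 91 (rounding up)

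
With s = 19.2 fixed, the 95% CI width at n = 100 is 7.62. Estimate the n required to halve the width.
n ≈ 400

CI width ∝ 1/√n
To reduce width by factor 2, need √n to grow by 2 → need 2² = 4 times as many samples.

Current: n = 100, width = 7.62
New: n = 400, width ≈ 3.77

Width reduced by factor of 7.62/3.77 = 2.02.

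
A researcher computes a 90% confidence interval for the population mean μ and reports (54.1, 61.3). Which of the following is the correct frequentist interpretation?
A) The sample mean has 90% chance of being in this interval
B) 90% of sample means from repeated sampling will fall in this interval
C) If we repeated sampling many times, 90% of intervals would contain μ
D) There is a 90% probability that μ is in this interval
C

A) Wrong — x̄ is observed and sits in the interval by construction.
B) Wrong — coverage applies to intervals containing μ, not to future x̄ values.
C) Correct — this is the frequentist long-run coverage interpretation.
D) Wrong — μ is fixed; the randomness lives in the interval, not in μ.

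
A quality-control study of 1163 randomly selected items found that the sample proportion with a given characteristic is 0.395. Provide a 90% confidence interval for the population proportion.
(0.371, 0.419)

Proportion CI:
SE = √(p̂(1-p̂)/n) = √(0.395 · 0.605 / 1163) = 0.01433

z* = 1.645
Margin = z* · SE = 1.645 · 0.01433 = 0.0236

CI: 0.395 ± 0.0236 = (0.371, 0.419)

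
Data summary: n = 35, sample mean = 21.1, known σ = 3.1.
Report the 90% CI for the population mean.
(20.24, 21.96)

z-interval (σ known):
z* = 1.645 for 90% confidence

Margin of error = z* · σ/√n = 1.645 · 3.1/√35 = 0.86

CI: (21.1 - 0.86, 21.1 + 0.86) = (20.24, 21.96)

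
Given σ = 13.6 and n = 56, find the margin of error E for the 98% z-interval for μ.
Margin of error = 4.23

Margin of error = z* · σ/√n
= 2.326 · 13.6/√56
= 2.326 · 13.6/7.4833
= 4.23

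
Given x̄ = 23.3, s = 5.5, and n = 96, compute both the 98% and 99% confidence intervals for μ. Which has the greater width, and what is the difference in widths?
99% CI is wider by 0.29

df = 95
98% CI: t* = 2.366, (21.97, 24.63), width = 2 · t* · s/√n = 2.66
99% CI: t* = 2.629, (21.82, 24.78), width = 2 · t* · s/√n = 2.95

The 99% CI is wider by 2.95 - 2.66 = 0.29.
Higher confidence requires a wider interval.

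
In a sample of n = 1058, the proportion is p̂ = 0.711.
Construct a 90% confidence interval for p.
(0.688, 0.734)

Proportion CI:
SE = √(p̂(1-p̂)/n) = √(0.711 · 0.289 / 1058) = 0.01394

z* = 1.645
Margin = z* · SE = 1.645 · 0.01394 = 0.0229

CI: 0.711 ± 0.0229 = (0.688, 0.734)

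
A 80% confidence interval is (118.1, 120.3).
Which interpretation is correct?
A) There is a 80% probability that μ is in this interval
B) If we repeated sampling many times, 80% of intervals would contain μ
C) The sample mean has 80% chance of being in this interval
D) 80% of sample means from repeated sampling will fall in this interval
B

A) Wrong — μ is fixed; the randomness lives in the interval, not in μ.
B) Correct — this is the frequentist long-run coverage interpretation.
C) Wrong — x̄ is observed and sits in the interval by construction.
D) Wrong — coverage applies to intervals containing μ, not to future x̄ values.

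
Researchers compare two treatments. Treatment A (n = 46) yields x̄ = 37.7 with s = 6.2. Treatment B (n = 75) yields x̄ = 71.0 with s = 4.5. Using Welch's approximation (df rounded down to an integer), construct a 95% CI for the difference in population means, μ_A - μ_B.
(-35.40, -31.20)

Difference: x̄₁ - x̄₂ = -33.30
SE = √(s₁²/n₁ + s₂²/n₂) = √(6.2²/46 + 4.5²/75) = 1.0515
df = 74.07 → 74 (Welch–Satterthwaite, rounded down)
t* = 1.993

CI: -33.30 ± 1.993 · 1.0515 = -33.30 ± 2.10 = (-35.40, -31.20)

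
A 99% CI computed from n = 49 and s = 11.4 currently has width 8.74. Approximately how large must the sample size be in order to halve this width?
n ≈ 196

CI width ∝ 1/√n
To reduce width by factor 2, need √n to grow by 2 → need 2² = 4 times as many samples.

Current: n = 49, width = 8.74
New: n = 196, width ≈ 4.24

Width reduced by factor of 8.74/4.24 = 2.06.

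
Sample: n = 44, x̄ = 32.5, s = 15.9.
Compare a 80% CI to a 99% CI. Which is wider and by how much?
99% CI is wider by 6.68

df = 43
80% CI: t* = 1.302, (29.38, 35.62), width = 2 · t* · s/√n = 6.24
99% CI: t* = 2.695, (26.04, 38.96), width = 2 · t* · s/√n = 12.92

The 99% CI is wider by 12.92 - 6.24 = 6.68.
Higher confidence requires a wider interval.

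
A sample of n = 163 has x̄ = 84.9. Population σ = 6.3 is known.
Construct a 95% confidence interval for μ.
(83.93, 85.87)

z-interval (σ known):
z* = 1.960 for 95% confidence

Margin of error = z* · σ/√n = 1.960 · 6.3/√163 = 0.97

CI: (84.9 - 0.97, 84.9 + 0.97) = (83.93, 85.87)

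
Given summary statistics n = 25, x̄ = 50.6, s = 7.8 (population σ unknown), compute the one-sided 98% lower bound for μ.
μ ≥ 47.21

Lower bound (one-sided):
t* = 2.172 (one-sided for 98%)
Lower bound = x̄ - t* · s/√n = 50.6 - 2.172 · 7.8/√25 = 47.21

We are 98% confident that μ ≥ 47.21.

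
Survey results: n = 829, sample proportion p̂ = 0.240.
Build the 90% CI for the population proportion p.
(0.216, 0.264)

Proportion CI:
SE = √(p̂(1-p̂)/n) = √(0.240 · 0.760 / 829) = 0.01483

z* = 1.645
Margin = z* · SE = 1.645 · 0.01483 = 0.0244

CI: 0.240 ± 0.0244 = (0.216, 0.264)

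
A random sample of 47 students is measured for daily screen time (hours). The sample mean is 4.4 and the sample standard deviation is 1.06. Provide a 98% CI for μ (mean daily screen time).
(4.03, 4.77)

t-interval (σ unknown):
df = n - 1 = 46
t* = 2.410 for 98% confidence

Margin of error = t* · s/√n = 2.410 · 1.06/√47 = 0.37

CI: (4.03, 4.77)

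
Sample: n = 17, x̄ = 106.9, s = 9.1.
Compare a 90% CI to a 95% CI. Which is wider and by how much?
95% CI is wider by 1.65

df = 16
90% CI: t* = 1.746, (103.05, 110.75), width = 2 · t* · s/√n = 7.71
95% CI: t* = 2.120, (102.22, 111.58), width = 2 · t* · s/√n = 9.36

The 95% CI is wider by 9.36 - 7.71 = 1.65.
Higher confidence requires a wider interval.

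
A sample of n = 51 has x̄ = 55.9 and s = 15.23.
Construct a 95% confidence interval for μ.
(51.62, 60.18)

t-interval (σ unknown):
df = n - 1 = 50
t* = 2.009 for 95% confidence

Margin of error = t* · s/√n = 2.009 · 15.23/√51 = 4.28

CI: (51.62, 60.18)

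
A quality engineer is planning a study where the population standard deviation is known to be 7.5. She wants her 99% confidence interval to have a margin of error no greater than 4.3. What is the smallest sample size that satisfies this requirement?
n ≥ 21

For margin E ≤ 4.3:
n ≥ (z* · σ / E)²
n ≥ (2.576 · 7.5 / 4.3)²
n ≥ 20.19

Minimum n = 21 (rounding up)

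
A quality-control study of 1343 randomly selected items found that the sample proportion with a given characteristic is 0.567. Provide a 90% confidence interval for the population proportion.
(0.545, 0.589)

Proportion CI:
SE = √(p̂(1-p̂)/n) = √(0.567 · 0.433 / 1343) = 0.01352

z* = 1.645
Margin = z* · SE = 1.645 · 0.01352 = 0.0222

CI: 0.567 ± 0.0222 = (0.545, 0.589)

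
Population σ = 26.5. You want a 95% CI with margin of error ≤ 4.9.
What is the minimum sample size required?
n ≥ 113

For margin E ≤ 4.9:
n ≥ (z* · σ / E)²
n ≥ (1.960 · 26.5 / 4.9)²
n ≥ 112.36

Minimum n = 113 (rounding up)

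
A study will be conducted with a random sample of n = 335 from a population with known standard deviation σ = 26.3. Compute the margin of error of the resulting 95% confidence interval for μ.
Margin of error = 2.82

Margin of error = z* · σ/√n
= 1.960 · 26.3/√335
= 1.960 · 26.3/18.3030
= 2.82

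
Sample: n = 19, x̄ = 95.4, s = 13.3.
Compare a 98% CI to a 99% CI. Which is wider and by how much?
99% CI is wider by 1.99

df = 18
98% CI: t* = 2.552, (87.61, 103.19), width = 2 · t* · s/√n = 15.57
99% CI: t* = 2.878, (86.62, 104.18), width = 2 · t* · s/√n = 17.56

The 99% CI is wider by 17.56 - 15.57 = 1.99.
Higher confidence requires a wider interval.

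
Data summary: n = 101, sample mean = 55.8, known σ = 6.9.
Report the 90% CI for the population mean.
(54.67, 56.93)

z-interval (σ known):
z* = 1.645 for 90% confidence

Margin of error = z* · σ/√n = 1.645 · 6.9/√101 = 1.13

CI: (55.8 - 1.13, 55.8 + 1.13) = (54.67, 56.93)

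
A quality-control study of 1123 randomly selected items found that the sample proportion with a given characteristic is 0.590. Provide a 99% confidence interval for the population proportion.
(0.552, 0.628)

Proportion CI:
SE = √(p̂(1-p̂)/n) = √(0.590 · 0.410 / 1123) = 0.01468

z* = 2.576
Margin = z* · SE = 2.576 · 0.01468 = 0.0378

CI: 0.590 ± 0.0378 = (0.552, 0.628)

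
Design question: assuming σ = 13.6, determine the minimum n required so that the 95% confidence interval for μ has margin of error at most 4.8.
n ≥ 31

For margin E ≤ 4.8:
n ≥ (z* · σ / E)²
n ≥ (1.960 · 13.6 / 4.8)²
n ≥ 30.84

Minimum n = 31 (rounding up)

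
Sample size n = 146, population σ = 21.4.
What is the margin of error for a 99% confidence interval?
Margin of error = 4.56

Margin of error = z* · σ/√n
= 2.576 · 21.4/√146
= 2.576 · 21.4/12.0830
= 4.56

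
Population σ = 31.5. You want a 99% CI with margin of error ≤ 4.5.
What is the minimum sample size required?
n ≥ 326

For margin E ≤ 4.5:
n ≥ (z* · σ / E)²
n ≥ (2.576 · 31.5 / 4.5)²
n ≥ 325.15

Minimum n = 326 (rounding up)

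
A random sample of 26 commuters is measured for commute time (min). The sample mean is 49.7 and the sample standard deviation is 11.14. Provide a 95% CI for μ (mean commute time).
(45.20, 54.20)

t-interval (σ unknown):
df = n - 1 = 25
t* = 2.060 for 95% confidence

Margin of error = t* · s/√n = 2.060 · 11.14/√26 = 4.50

CI: (45.20, 54.20)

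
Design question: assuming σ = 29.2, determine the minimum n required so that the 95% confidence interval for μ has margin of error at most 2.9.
n ≥ 390

For margin E ≤ 2.9:
n ≥ (z* · σ / E)²
n ≥ (1.960 · 29.2 / 2.9)²
n ≥ 389.48

Minimum n = 390 (rounding up)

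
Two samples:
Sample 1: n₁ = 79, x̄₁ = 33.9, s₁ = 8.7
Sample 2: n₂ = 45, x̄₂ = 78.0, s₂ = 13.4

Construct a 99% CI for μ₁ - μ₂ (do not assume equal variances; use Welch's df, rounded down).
(-50.00, -38.20)

Difference: x̄₁ - x̄₂ = -44.10
SE = √(s₁²/n₁ + s₂²/n₂) = √(8.7²/79 + 13.4²/45) = 2.2245
df = 65.54 → 65 (Welch–Satterthwaite, rounded down)
t* = 2.654

CI: -44.10 ± 2.654 · 2.2245 = -44.10 ± 5.90 = (-50.00, -38.20)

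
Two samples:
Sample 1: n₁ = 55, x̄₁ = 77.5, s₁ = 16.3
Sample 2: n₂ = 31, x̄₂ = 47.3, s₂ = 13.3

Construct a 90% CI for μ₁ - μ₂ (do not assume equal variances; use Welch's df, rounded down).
(24.79, 35.61)

Difference: x̄₁ - x̄₂ = 30.20
SE = √(s₁²/n₁ + s₂²/n₂) = √(16.3²/55 + 13.3²/31) = 3.2461
df = 73.16 → 73 (Welch–Satterthwaite, rounded down)
t* = 1.666

CI: 30.20 ± 1.666 · 3.2461 = 30.20 ± 5.41 = (24.79, 35.61)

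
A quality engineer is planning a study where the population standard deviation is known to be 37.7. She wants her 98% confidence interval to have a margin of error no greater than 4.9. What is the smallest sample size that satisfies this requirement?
n ≥ 321

For margin E ≤ 4.9:
n ≥ (z* · σ / E)²
n ≥ (2.326 · 37.7 / 4.9)²
n ≥ 320.27

Minimum n = 321 (rounding up)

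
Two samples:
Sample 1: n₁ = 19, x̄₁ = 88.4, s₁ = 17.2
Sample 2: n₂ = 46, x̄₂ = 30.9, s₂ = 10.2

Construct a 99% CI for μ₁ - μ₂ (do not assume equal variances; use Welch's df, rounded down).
(45.65, 69.35)

Difference: x̄₁ - x̄₂ = 57.50
SE = √(s₁²/n₁ + s₂²/n₂) = √(17.2²/19 + 10.2²/46) = 4.2228
df = 23.41 → 23 (Welch–Satterthwaite, rounded down)
t* = 2.807

CI: 57.50 ± 2.807 · 4.2228 = 57.50 ± 11.85 = (45.65, 69.35)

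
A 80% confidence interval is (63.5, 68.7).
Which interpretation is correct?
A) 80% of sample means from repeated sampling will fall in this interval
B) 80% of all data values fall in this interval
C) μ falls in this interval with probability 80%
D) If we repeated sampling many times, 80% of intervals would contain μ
D

A) Wrong — coverage applies to intervals containing μ, not to future x̄ values.
B) Wrong — a CI is about the parameter μ, not individual data values.
C) Wrong — μ is fixed; the randomness lives in the interval, not in μ.
D) Correct — this is the frequentist long-run coverage interpretation.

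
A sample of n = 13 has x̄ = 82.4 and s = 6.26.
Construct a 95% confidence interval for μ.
(78.62, 86.18)

t-interval (σ unknown):
df = n - 1 = 12
t* = 2.179 for 95% confidence

Margin of error = t* · s/√n = 2.179 · 6.26/√13 = 3.78

CI: (78.62, 86.18)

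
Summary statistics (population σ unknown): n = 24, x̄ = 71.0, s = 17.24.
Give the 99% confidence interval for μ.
(61.12, 80.88)

t-interval (σ unknown):
df = n - 1 = 23
t* = 2.807 for 99% confidence

Margin of error = t* · s/√n = 2.807 · 17.24/√24 = 9.88

CI: (61.12, 80.88)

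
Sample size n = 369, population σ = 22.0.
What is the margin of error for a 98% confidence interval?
Margin of error = 2.66

Margin of error = z* · σ/√n
= 2.326 · 22.0/√369
= 2.326 · 22.0/19.2094
= 2.66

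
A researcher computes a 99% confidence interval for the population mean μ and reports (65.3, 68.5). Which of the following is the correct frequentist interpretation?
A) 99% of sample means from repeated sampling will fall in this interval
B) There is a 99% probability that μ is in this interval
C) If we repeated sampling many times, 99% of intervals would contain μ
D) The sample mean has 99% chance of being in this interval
C

A) Wrong — coverage applies to intervals containing μ, not to future x̄ values.
B) Wrong — μ is fixed; the randomness lives in the interval, not in μ.
C) Correct — this is the frequentist long-run coverage interpretation.
D) Wrong — x̄ is observed and sits in the interval by construction.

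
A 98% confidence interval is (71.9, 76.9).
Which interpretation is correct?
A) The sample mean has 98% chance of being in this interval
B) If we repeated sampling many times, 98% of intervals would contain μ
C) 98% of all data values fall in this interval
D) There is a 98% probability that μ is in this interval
B

A) Wrong — x̄ is observed and sits in the interval by construction.
B) Correct — this is the frequentist long-run coverage interpretation.
C) Wrong — a CI is about the parameter μ, not individual data values.
D) Wrong — μ is fixed; the randomness lives in the interval, not in μ.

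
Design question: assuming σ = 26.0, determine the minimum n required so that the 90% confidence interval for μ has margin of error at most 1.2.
n ≥ 1271

For margin E ≤ 1.2:
n ≥ (z* · σ / E)²
n ≥ (1.645 · 26.0 / 1.2)²
n ≥ 1270.33

Minimum n = 1271 (rounding up)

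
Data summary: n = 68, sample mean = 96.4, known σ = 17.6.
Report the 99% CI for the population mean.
(90.90, 101.90)

z-interval (σ known):
z* = 2.576 for 99% confidence

Margin of error = z* · σ/√n = 2.576 · 17.6/√68 = 5.50

CI: (96.4 - 5.50, 96.4 + 5.50) = (90.90, 101.90)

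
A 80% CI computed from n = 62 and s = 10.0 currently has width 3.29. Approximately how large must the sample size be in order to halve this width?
n ≈ 248

CI width ∝ 1/√n
To reduce width by factor 2, need √n to grow by 2 → need 2² = 4 times as many samples.

Current: n = 62, width = 3.29
New: n = 248, width ≈ 1.63

Width reduced by factor of 3.29/1.63 = 2.02.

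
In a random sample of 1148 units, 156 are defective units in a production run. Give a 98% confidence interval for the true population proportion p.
(0.112, 0.159)

Proportion CI:
p̂ = 156/1148 = 0.13589
SE = √(p̂(1-p̂)/n) = √(0.13589 · 0.86411 / 1148) = 0.01011

z* = 2.326
Margin = z* · SE = 2.326 · 0.01011 = 0.0235

CI: 0.13589 ± 0.0235 = (0.112, 0.159)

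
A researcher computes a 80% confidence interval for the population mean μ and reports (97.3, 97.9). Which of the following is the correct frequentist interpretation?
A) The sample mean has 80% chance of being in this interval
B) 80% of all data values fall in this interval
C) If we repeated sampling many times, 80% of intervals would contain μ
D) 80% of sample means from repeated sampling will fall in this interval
C

A) Wrong — x̄ is observed and sits in the interval by construction.
B) Wrong — a CI is about the parameter μ, not individual data values.
C) Correct — this is the frequentist long-run coverage interpretation.
D) Wrong — coverage applies to intervals containing μ, not to future x̄ values.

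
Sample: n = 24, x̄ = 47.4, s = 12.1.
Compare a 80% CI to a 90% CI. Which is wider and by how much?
90% CI is wider by 1.95

df = 23
80% CI: t* = 1.319, (44.14, 50.66), width = 2 · t* · s/√n = 6.52
90% CI: t* = 1.714, (43.17, 51.63), width = 2 · t* · s/√n = 8.47

The 90% CI is wider by 8.47 - 6.52 = 1.95.
Higher confidence requires a wider interval.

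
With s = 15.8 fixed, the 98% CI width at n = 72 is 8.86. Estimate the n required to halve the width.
n ≈ 288

CI width ∝ 1/√n
To reduce width by factor 2, need √n to grow by 2 → need 2² = 4 times as many samples.

Current: n = 72, width = 8.86
New: n = 288, width ≈ 4.36

Width reduced by factor of 8.86/4.36 = 2.03.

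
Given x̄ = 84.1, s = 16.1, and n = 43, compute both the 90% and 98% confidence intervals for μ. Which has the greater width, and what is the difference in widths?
98% CI is wider by 3.61

df = 42
90% CI: t* = 1.682, (79.97, 88.23), width = 2 · t* · s/√n = 8.26
98% CI: t* = 2.418, (78.16, 90.04), width = 2 · t* · s/√n = 11.87

The 98% CI is wider by 11.87 - 8.26 = 3.61.
Higher confidence requires a wider interval.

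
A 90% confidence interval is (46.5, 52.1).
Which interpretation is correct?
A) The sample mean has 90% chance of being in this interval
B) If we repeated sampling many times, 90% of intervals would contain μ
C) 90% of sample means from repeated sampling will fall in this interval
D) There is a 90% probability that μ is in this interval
B

A) Wrong — x̄ is observed and sits in the interval by construction.
B) Correct — this is the frequentist long-run coverage interpretation.
C) Wrong — coverage applies to intervals containing μ, not to future x̄ values.
D) Wrong — μ is fixed; the randomness lives in the interval, not in μ.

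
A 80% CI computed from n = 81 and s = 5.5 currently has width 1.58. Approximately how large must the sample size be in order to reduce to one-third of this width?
n ≈ 729

CI width ∝ 1/√n
To reduce width by factor 3, need √n to grow by 3 → need 3² = 9 times as many samples.

Current: n = 81, width = 1.58
New: n = 729, width ≈ 0.52

Width reduced by factor of 1.58/0.52 = 3.04.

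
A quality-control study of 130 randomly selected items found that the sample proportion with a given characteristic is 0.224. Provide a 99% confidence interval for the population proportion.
(0.130, 0.318)

Proportion CI:
SE = √(p̂(1-p̂)/n) = √(0.224 · 0.776 / 130) = 0.03657

z* = 2.576
Margin = z* · SE = 2.576 · 0.03657 = 0.0942

CI: 0.224 ± 0.0942 = (0.130, 0.318)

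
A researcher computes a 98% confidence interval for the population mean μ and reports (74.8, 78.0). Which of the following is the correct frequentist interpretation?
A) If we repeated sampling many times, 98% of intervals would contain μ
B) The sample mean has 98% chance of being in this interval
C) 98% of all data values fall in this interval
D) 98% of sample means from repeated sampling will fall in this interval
A

A) Correct — this is the frequentist long-run coverage interpretation.
B) Wrong — x̄ is observed and sits in the interval by construction.
C) Wrong — a CI is about the parameter μ, not individual data values.
D) Wrong — coverage applies to intervals containing μ, not to future x̄ values.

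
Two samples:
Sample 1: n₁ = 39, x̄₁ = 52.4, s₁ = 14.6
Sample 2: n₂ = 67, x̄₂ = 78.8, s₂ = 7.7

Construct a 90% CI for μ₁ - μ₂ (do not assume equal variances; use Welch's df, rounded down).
(-30.62, -22.18)

Difference: x̄₁ - x̄₂ = -26.40
SE = √(s₁²/n₁ + s₂²/n₂) = √(14.6²/39 + 7.7²/67) = 2.5200
df = 50.54 → 50 (Welch–Satterthwaite, rounded down)
t* = 1.676

CI: -26.40 ± 1.676 · 2.5200 = -26.40 ± 4.22 = (-30.62, -22.18)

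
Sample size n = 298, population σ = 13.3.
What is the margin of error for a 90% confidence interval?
Margin of error = 1.27

Margin of error = z* · σ/√n
= 1.645 · 13.3/√298
= 1.645 · 13.3/17.2627
= 1.27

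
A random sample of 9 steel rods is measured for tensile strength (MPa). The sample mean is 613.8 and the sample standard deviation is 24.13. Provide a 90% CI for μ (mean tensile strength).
(598.84, 628.76)

t-interval (σ unknown):
df = n - 1 = 8
t* = 1.860 for 90% confidence

Margin of error = t* · s/√n = 1.860 · 24.13/√9 = 14.96

CI: (598.84, 628.76)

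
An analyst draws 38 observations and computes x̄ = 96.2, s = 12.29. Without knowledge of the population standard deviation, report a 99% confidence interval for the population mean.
(90.79, 101.61)

t-interval (σ unknown):
df = n - 1 = 37
t* = 2.715 for 99% confidence

Margin of error = t* · s/√n = 2.715 · 12.29/√38 = 5.41

CI: (90.79, 101.61)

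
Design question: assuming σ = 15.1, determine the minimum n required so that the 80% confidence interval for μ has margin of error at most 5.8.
n ≥ 12

For margin E ≤ 5.8:
n ≥ (z* · σ / E)²
n ≥ (1.282 · 15.1 / 5.8)²
n ≥ 11.14

Minimum n = 12 (rounding up)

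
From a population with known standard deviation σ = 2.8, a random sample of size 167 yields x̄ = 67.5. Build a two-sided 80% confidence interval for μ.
(67.22, 67.78)

z-interval (σ known):
z* = 1.282 for 80% confidence

Margin of error = z* · σ/√n = 1.282 · 2.8/√167 = 0.28

CI: (67.5 - 0.28, 67.5 + 0.28) = (67.22, 67.78)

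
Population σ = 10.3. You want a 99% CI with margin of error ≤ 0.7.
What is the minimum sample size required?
n ≥ 1437

For margin E ≤ 0.7:
n ≥ (z* · σ / E)²
n ≥ (2.576 · 10.3 / 0.7)²
n ≥ 1436.71

Minimum n = 1437 (rounding up)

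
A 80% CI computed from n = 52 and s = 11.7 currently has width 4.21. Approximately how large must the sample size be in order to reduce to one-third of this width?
n ≈ 468

CI width ∝ 1/√n
To reduce width by factor 3, need √n to grow by 3 → need 3² = 9 times as many samples.

Current: n = 52, width = 4.21
New: n = 468, width ≈ 1.39

Width reduced by factor of 4.21/1.39 = 3.03.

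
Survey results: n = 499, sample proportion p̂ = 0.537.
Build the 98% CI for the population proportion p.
(0.485, 0.589)

Proportion CI:
SE = √(p̂(1-p̂)/n) = √(0.537 · 0.463 / 499) = 0.02232

z* = 2.326
Margin = z* · SE = 2.326 · 0.02232 = 0.0519

CI: 0.537 ± 0.0519 = (0.485, 0.589)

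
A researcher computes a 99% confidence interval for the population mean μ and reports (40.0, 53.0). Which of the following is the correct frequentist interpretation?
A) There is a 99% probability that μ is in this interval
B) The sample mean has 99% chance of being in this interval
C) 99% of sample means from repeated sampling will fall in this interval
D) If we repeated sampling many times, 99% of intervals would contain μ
D

A) Wrong — μ is fixed; the randomness lives in the interval, not in μ.
B) Wrong — x̄ is observed and sits in the interval by construction.
C) Wrong — coverage applies to intervals containing μ, not to future x̄ values.
D) Correct — this is the frequentist long-run coverage interpretation.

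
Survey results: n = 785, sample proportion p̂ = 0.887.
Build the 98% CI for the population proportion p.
(0.861, 0.913)

Proportion CI:
SE = √(p̂(1-p̂)/n) = √(0.887 · 0.113 / 785) = 0.01130

z* = 2.326
Margin = z* · SE = 2.326 · 0.01130 = 0.0263

CI: 0.887 ± 0.0263 = (0.861, 0.913)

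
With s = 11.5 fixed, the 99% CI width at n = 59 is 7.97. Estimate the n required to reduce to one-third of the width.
n ≈ 531

CI width ∝ 1/√n
To reduce width by factor 3, need √n to grow by 3 → need 3² = 9 times as many samples.

Current: n = 59, width = 7.97
New: n = 531, width ≈ 2.58

Width reduced by factor of 7.97/2.58 = 3.09.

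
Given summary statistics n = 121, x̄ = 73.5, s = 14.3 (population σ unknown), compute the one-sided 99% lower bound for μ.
μ ≥ 70.43

Lower bound (one-sided):
t* = 2.358 (one-sided for 99%)
Lower bound = x̄ - t* · s/√n = 73.5 - 2.358 · 14.3/√121 = 70.43

We are 99% confident that μ ≥ 70.43.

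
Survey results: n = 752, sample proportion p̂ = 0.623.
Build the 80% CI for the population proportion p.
(0.600, 0.646)

Proportion CI:
SE = √(p̂(1-p̂)/n) = √(0.623 · 0.377 / 752) = 0.01767

z* = 1.282
Margin = z* · SE = 1.282 · 0.01767 = 0.0227

CI: 0.623 ± 0.0227 = (0.600, 0.646)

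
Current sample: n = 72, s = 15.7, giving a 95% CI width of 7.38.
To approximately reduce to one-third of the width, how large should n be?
n ≈ 648

CI width ∝ 1/√n
To reduce width by factor 3, need √n to grow by 3 → need 3² = 9 times as many samples.

Current: n = 72, width = 7.38
New: n = 648, width ≈ 2.42

Width reduced by factor of 7.38/2.42 = 3.05.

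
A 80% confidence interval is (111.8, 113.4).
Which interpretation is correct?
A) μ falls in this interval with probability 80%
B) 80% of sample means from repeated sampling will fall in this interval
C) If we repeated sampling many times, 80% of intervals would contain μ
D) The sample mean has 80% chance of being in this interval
C

A) Wrong — μ is fixed; the randomness lives in the interval, not in μ.
B) Wrong — coverage applies to intervals containing μ, not to future x̄ values.
C) Correct — this is the frequentist long-run coverage interpretation.
D) Wrong — x̄ is observed and sits in the interval by construction.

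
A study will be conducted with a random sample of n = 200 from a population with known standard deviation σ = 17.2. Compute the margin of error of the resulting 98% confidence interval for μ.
Margin of error = 2.83

Margin of error = z* · σ/√n
= 2.326 · 17.2/√200
= 2.326 · 17.2/14.1421
= 2.83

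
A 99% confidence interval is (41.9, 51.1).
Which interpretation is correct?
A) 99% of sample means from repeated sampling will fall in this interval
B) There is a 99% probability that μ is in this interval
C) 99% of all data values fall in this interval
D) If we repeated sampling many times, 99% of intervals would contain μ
D

A) Wrong — coverage applies to intervals containing μ, not to future x̄ values.
B) Wrong — μ is fixed; the randomness lives in the interval, not in μ.
C) Wrong — a CI is about the parameter μ, not individual data values.
D) Correct — this is the frequentist long-run coverage interpretation.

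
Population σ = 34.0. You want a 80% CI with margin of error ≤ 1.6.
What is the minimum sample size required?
n ≥ 743

For margin E ≤ 1.6:
n ≥ (z* · σ / E)²
n ≥ (1.282 · 34.0 / 1.6)²
n ≥ 742.15

Minimum n = 743 (rounding up)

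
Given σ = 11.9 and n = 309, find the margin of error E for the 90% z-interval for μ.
Margin of error = 1.11

Margin of error = z* · σ/√n
= 1.645 · 11.9/√309
= 1.645 · 11.9/17.5784
= 1.11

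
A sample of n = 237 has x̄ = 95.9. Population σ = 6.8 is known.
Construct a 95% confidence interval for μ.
(95.03, 96.77)

z-interval (σ known):
z* = 1.960 for 95% confidence

Margin of error = z* · σ/√n = 1.960 · 6.8/√237 = 0.87

CI: (95.9 - 0.87, 95.9 + 0.87) = (95.03, 96.77)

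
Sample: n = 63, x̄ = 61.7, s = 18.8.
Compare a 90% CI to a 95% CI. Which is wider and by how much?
95% CI is wider by 1.56

df = 62
90% CI: t* = 1.670, (57.74, 65.66), width = 2 · t* · s/√n = 7.91
95% CI: t* = 1.999, (56.97, 66.43), width = 2 · t* · s/√n = 9.47

The 95% CI is wider by 9.47 - 7.91 = 1.56.
Higher confidence requires a wider interval.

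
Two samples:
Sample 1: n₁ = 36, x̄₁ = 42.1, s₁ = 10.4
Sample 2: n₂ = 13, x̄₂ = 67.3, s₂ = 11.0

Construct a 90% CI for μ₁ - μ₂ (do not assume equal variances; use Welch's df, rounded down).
(-31.25, -19.15)

Difference: x̄₁ - x̄₂ = -25.20
SE = √(s₁²/n₁ + s₂²/n₂) = √(10.4²/36 + 11.0²/13) = 3.5089
df = 20.27 → 20 (Welch–Satterthwaite, rounded down)
t* = 1.725

CI: -25.20 ± 1.725 · 3.5089 = -25.20 ± 6.05 = (-31.25, -19.15)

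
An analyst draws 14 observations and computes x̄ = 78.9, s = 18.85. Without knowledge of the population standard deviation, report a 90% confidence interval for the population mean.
(69.98, 87.82)

t-interval (σ unknown):
df = n - 1 = 13
t* = 1.771 for 90% confidence

Margin of error = t* · s/√n = 1.771 · 18.85/√14 = 8.92

CI: (69.98, 87.82)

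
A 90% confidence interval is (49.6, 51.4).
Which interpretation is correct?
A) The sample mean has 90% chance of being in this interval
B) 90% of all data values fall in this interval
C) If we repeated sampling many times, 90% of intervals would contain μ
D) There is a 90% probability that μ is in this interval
C

A) Wrong — x̄ is observed and sits in the interval by construction.
B) Wrong — a CI is about the parameter μ, not individual data values.
C) Correct — this is the frequentist long-run coverage interpretation.
D) Wrong — μ is fixed; the randomness lives in the interval, not in μ.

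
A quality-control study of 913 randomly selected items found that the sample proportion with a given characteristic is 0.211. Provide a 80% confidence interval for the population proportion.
(0.194, 0.228)

Proportion CI:
SE = √(p̂(1-p̂)/n) = √(0.211 · 0.789 / 913) = 0.01350

z* = 1.282
Margin = z* · SE = 1.282 · 0.01350 = 0.0173

CI: 0.211 ± 0.0173 = (0.194, 0.228)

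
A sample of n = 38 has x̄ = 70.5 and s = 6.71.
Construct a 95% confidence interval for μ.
(68.29, 72.71)

t-interval (σ unknown):
df = n - 1 = 37
t* = 2.026 for 95% confidence

Margin of error = t* · s/√n = 2.026 · 6.71/√38 = 2.21

CI: (68.29, 72.71)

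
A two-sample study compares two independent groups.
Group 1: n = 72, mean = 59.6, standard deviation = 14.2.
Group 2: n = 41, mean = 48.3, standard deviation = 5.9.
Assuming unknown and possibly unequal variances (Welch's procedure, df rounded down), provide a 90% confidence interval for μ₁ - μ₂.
(8.13, 14.47)

Difference: x̄₁ - x̄₂ = 11.30
SE = √(s₁²/n₁ + s₂²/n₂) = √(14.2²/72 + 5.9²/41) = 1.9104
df = 103.66 → 103 (Welch–Satterthwaite, rounded down)
t* = 1.660

CI: 11.30 ± 1.660 · 1.9104 = 11.30 ± 3.17 = (8.13, 14.47)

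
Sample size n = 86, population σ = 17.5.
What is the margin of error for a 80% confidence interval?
Margin of error = 2.42

Margin of error = z* · σ/√n
= 1.282 · 17.5/√86
= 1.282 · 17.5/9.2736
= 2.42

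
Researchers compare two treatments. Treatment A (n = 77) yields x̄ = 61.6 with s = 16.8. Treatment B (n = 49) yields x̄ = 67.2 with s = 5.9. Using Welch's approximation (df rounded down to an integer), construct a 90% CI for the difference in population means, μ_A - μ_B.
(-9.07, -2.13)

Difference: x̄₁ - x̄₂ = -5.60
SE = √(s₁²/n₁ + s₂²/n₂) = √(16.8²/77 + 5.9²/49) = 2.0919
df = 102.23 → 102 (Welch–Satterthwaite, rounded down)
t* = 1.660

CI: -5.60 ± 1.660 · 2.0919 = -5.60 ± 3.47 = (-9.07, -2.13)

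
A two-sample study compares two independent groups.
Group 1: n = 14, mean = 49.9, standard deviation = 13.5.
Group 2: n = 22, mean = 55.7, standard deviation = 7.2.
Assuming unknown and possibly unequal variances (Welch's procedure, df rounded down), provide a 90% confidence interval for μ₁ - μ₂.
(-12.62, 1.02)

Difference: x̄₁ - x̄₂ = -5.80
SE = √(s₁²/n₁ + s₂²/n₂) = √(13.5²/14 + 7.2²/22) = 3.9210
df = 17.77 → 17 (Welch–Satterthwaite, rounded down)
t* = 1.740

CI: -5.80 ± 1.740 · 3.9210 = -5.80 ± 6.82 = (-12.62, 1.02)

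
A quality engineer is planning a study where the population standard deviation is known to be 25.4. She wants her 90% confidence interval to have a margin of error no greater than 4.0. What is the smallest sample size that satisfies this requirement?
n ≥ 110

For margin E ≤ 4.0:
n ≥ (z* · σ / E)²
n ≥ (1.645 · 25.4 / 4.0)²
n ≥ 109.11

Minimum n = 110 (rounding up)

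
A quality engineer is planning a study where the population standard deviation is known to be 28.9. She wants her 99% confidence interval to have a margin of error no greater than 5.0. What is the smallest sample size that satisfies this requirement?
n ≥ 222

For margin E ≤ 5.0:
n ≥ (z* · σ / E)²
n ≥ (2.576 · 28.9 / 5.0)²
n ≥ 221.69

Minimum n = 222 (rounding up)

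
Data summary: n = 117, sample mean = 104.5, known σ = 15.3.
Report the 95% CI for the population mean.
(101.73, 107.27)

z-interval (σ known):
z* = 1.960 for 95% confidence

Margin of error = z* · σ/√n = 1.960 · 15.3/√117 = 2.77

CI: (104.5 - 2.77, 104.5 + 2.77) = (101.73, 107.27)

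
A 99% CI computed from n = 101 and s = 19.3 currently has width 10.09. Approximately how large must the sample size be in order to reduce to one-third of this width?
n ≈ 909

CI width ∝ 1/√n
To reduce width by factor 3, need √n to grow by 3 → need 3² = 9 times as many samples.

Current: n = 101, width = 10.09
New: n = 909, width ≈ 3.30

Width reduced by factor of 10.09/3.30 = 3.06.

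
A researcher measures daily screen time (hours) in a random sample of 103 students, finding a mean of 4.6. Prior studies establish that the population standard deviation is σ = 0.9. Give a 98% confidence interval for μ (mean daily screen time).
(4.39, 4.81)

z-interval (σ known):
z* = 2.326 for 98% confidence

Margin of error = z* · σ/√n = 2.326 · 0.9/√103 = 0.21

CI: (4.6 - 0.21, 4.6 + 0.21) = (4.39, 4.81)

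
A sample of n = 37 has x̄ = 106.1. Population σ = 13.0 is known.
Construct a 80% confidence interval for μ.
(103.36, 108.84)

z-interval (σ known):
z* = 1.282 for 80% confidence

Margin of error = z* · σ/√n = 1.282 · 13.0/√37 = 2.74

CI: (106.1 - 2.74, 106.1 + 2.74) = (103.36, 108.84)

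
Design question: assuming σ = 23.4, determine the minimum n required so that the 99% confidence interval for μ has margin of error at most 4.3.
n ≥ 197

For margin E ≤ 4.3:
n ≥ (z* · σ / E)²
n ≥ (2.576 · 23.4 / 4.3)²
n ≥ 196.51

Minimum n = 197 (rounding up)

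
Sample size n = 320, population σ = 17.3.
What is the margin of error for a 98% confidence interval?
Margin of error = 2.25

Margin of error = z* · σ/√n
= 2.326 · 17.3/√320
= 2.326 · 17.3/17.8885
= 2.25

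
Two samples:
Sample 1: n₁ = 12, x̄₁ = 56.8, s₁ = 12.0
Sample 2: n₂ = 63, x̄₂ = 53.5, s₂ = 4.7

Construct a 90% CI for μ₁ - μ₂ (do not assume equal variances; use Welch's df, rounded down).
(-3.01, 9.61)

Difference: x̄₁ - x̄₂ = 3.30
SE = √(s₁²/n₁ + s₂²/n₂) = √(12.0²/12 + 4.7²/63) = 3.5143
df = 11.65 → 11 (Welch–Satterthwaite, rounded down)
t* = 1.796

CI: 3.30 ± 1.796 · 3.5143 = 3.30 ± 6.31 = (-3.01, 9.61)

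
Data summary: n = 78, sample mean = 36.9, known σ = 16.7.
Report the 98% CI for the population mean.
(32.50, 41.30)

z-interval (σ known):
z* = 2.326 for 98% confidence

Margin of error = z* · σ/√n = 2.326 · 16.7/√78 = 4.40

CI: (36.9 - 4.40, 36.9 + 4.40) = (32.50, 41.30)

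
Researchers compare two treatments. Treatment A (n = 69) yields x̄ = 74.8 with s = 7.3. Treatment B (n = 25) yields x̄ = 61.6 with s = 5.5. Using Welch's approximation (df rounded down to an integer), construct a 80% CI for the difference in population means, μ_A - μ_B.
(11.37, 15.03)

Difference: x̄₁ - x̄₂ = 13.20
SE = √(s₁²/n₁ + s₂²/n₂) = √(7.3²/69 + 5.5²/25) = 1.4079
df = 56.32 → 56 (Welch–Satterthwaite, rounded down)
t* = 1.297

CI: 13.20 ± 1.297 · 1.4079 = 13.20 ± 1.83 = (11.37, 15.03)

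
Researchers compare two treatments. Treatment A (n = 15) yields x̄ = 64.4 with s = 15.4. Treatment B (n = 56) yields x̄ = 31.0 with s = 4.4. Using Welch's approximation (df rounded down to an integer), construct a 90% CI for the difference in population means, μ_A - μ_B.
(26.32, 40.48)

Difference: x̄₁ - x̄₂ = 33.40
SE = √(s₁²/n₁ + s₂²/n₂) = √(15.4²/15 + 4.4²/56) = 4.0195
df = 14.62 → 14 (Welch–Satterthwaite, rounded down)
t* = 1.761

CI: 33.40 ± 1.761 · 4.0195 = 33.40 ± 7.08 = (26.32, 40.48)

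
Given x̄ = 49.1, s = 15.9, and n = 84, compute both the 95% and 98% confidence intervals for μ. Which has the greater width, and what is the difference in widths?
98% CI is wider by 1.33

df = 83
95% CI: t* = 1.989, (45.65, 52.55), width = 2 · t* · s/√n = 6.90
98% CI: t* = 2.372, (44.98, 53.22), width = 2 · t* · s/√n = 8.23

The 98% CI is wider by 8.23 - 6.90 = 1.33.
Higher confidence requires a wider interval.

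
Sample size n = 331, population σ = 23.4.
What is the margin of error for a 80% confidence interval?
Margin of error = 1.65

Margin of error = z* · σ/√n
= 1.282 · 23.4/√331
= 1.282 · 23.4/18.1934
= 1.65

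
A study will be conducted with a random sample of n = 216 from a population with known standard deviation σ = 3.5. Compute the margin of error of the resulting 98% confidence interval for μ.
Margin of error = 0.55

Margin of error = z* · σ/√n
= 2.326 · 3.5/√216
= 2.326 · 3.5/14.6969
= 0.55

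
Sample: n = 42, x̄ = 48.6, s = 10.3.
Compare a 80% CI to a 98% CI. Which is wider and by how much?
98% CI is wider by 3.56

df = 41
80% CI: t* = 1.303, (46.53, 50.67), width = 2 · t* · s/√n = 4.14
98% CI: t* = 2.421, (44.75, 52.45), width = 2 · t* · s/√n = 7.70

The 98% CI is wider by 7.70 - 4.14 = 3.56.
Higher confidence requires a wider interval.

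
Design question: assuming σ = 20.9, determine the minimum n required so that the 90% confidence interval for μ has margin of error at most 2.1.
n ≥ 269

For margin E ≤ 2.1:
n ≥ (z* · σ / E)²
n ≥ (1.645 · 20.9 / 2.1)²
n ≥ 268.03

Minimum n = 269 (rounding up)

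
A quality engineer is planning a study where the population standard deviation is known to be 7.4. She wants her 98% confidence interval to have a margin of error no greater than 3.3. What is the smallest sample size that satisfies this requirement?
n ≥ 28

For margin E ≤ 3.3:
n ≥ (z* · σ / E)²
n ≥ (2.326 · 7.4 / 3.3)²
n ≥ 27.21

Minimum n = 28 (rounding up)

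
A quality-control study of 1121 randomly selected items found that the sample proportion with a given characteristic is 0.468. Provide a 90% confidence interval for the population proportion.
(0.443, 0.493)

Proportion CI:
SE = √(p̂(1-p̂)/n) = √(0.468 · 0.532 / 1121) = 0.01490

z* = 1.645
Margin = z* · SE = 1.645 · 0.01490 = 0.0245

CI: 0.468 ± 0.0245 = (0.443, 0.493)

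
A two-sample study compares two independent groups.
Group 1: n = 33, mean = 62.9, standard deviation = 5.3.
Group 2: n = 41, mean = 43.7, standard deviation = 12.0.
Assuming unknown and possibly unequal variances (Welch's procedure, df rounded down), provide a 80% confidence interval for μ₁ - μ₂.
(16.49, 21.91)

Difference: x̄₁ - x̄₂ = 19.20
SE = √(s₁²/n₁ + s₂²/n₂) = √(5.3²/33 + 12.0²/41) = 2.0889
df = 57.52 → 57 (Welch–Satterthwaite, rounded down)
t* = 1.297

CI: 19.20 ± 1.297 · 2.0889 = 19.20 ± 2.71 = (16.49, 21.91)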